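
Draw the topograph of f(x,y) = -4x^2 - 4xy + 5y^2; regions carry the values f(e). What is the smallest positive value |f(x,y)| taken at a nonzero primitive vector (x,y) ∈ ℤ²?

descent: ρ → (5,4,-4)  [lands on river]
river: ρ → (-4,4,5)
river: ρ → (5,6,-3)
river: ρ → (-3,6,5)
closes: descent 1, river 4
min |a| on river = 3

3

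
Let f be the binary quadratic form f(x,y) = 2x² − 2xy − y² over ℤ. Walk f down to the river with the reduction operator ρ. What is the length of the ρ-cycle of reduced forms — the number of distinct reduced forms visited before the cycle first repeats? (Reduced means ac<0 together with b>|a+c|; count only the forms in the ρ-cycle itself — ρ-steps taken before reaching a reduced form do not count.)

D = 12, ⌊√D⌋ = 3
descent: ρ → (-1,2,2)  [lands on river]
river: ρ → (2,2,-1)
ρ-cycle length = 2 (tail of 1 descent step not counted)

2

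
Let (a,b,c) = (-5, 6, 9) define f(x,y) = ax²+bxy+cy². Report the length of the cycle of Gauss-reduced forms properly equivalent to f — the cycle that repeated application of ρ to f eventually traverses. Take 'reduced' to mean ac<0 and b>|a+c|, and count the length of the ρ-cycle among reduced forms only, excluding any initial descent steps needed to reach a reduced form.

D = 216, ⌊√D⌋ = 14
river: ρ → (9,12,-2)
river: ρ → (-2,12,9)
river: ρ → (9,6,-5)
river: ρ → (-5,14,1)
river: ρ → (1,14,-5)
river: ρ → (-5,6,9)
ρ-cycle length = 6 (tail of 0 descent steps not counted)

6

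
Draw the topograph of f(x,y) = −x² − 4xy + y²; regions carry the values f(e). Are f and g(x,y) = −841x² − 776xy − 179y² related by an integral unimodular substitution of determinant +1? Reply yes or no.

D₁ = 20, D₂ = 20
river cycle of f (length 2): (1, 4, -1), (-1, 4, 1)
river cycle of g (length 2): (1, 4, -1), (-1, 4, 1)
cycles coincide ⇒ equivalent

yes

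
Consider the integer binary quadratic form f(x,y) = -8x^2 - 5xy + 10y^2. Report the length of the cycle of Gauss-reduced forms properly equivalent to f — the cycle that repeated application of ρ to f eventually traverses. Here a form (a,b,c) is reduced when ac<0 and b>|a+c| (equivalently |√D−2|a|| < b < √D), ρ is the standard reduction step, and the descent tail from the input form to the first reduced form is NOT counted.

D = 345, ⌊√D⌋ = 18
descent: ρ → (10,5,-8)  [lands on river]
river: ρ → (-8,11,7)
river: ρ → (7,17,-2)
river: ρ → (-2,15,15)
river: ρ → (15,15,-2)
river: ρ → (-2,17,7)
river: ρ → (7,11,-8)
river: ρ → (-8,5,10)
river: ρ → (10,15,-3)
river: ρ → (-3,15,10)
ρ-cycle length = 10 (tail of 1 descent step not counted)

10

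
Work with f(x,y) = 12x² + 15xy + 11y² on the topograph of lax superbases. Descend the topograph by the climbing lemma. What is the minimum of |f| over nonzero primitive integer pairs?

translate: b→-9 (≡15 mod 24), so (12,15,11)→(12,-9,8)
flip: (12,-9,8)→(8,9,12)
translate: b→-7 (≡9 mod 16), so (8,9,12)→(8,-7,11)
reduced (well bottom): (8,-7,11) with a≤c, −a<b≤a
well minimum = a = 8

8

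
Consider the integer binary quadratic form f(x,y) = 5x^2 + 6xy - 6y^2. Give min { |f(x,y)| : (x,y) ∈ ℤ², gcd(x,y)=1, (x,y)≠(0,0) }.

river: ρ → (-6,6,5)
river: ρ → (5,4,-7)
river: ρ → (-7,10,2)
river: ρ → (2,10,-7)
river: ρ → (-7,4,5)
river: ρ → (5,6,-6)
closes: descent 0, river 6
min |a| on river = 2

2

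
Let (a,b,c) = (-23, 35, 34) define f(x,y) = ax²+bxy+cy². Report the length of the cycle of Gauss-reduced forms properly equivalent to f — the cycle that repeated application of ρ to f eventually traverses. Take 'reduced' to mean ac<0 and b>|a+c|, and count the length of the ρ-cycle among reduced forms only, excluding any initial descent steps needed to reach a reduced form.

D = 4353, ⌊√D⌋ = 65
river: ρ → (34,33,-24)
river: ρ → (-24,63,4)
river: ρ → (4,65,-8)
river: ρ → (-8,63,12)
river: ρ → (12,57,-23)
river: ρ → (-23,35,34)
ρ-cycle length = 6 (tail of 0 descent steps not counted)

6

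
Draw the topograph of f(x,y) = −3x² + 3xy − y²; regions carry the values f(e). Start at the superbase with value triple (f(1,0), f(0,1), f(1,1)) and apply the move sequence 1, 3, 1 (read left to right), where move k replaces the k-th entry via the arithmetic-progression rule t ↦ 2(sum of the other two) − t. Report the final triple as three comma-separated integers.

start (-3,-1,-1) = (f(1,0),f(0,1),f(1,1))
replace slot 1: 2·((-1)+(-1)) − (-3) = -1 → (-1,-1,-1)
replace slot 3: 2·((-1)+(-1)) − (-1) = -3 → (-1,-1,-3)
replace slot 1: 2·((-1)+(-3)) − (-1) = -7 → (-7,-1,-3)

-7,-1,-3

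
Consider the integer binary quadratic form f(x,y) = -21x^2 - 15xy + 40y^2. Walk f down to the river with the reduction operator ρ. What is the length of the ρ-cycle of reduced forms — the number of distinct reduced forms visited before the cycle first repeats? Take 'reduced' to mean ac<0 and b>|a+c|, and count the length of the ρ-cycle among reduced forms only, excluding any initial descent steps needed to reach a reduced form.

D = 3585, ⌊√D⌋ = 59
descent: ρ → (40,15,-21)
descent: ρ → (-21,27,34)  [lands on river]
river: ρ → (34,41,-14)
river: ρ → (-14,43,31)
river: ρ → (31,19,-26)
river: ρ → (-26,33,24)
river: ρ → (24,15,-35)
river: ρ → (-35,55,4)
river: ρ → (4,57,-21)
ρ-cycle length = 8 (tail of 2 descent steps not counted)

8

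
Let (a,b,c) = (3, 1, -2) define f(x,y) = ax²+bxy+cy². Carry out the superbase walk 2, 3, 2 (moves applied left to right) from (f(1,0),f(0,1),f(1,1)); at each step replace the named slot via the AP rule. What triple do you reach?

start (3,-2,2) = (f(1,0),f(0,1),f(1,1))
replace slot 2: 2·(3+2) − (-2) = 12 → (3,12,2)
replace slot 3: 2·(3+12) − 2 = 28 → (3,12,28)
replace slot 2: 2·(3+28) − 12 = 50 → (3,50,28)

3,50,28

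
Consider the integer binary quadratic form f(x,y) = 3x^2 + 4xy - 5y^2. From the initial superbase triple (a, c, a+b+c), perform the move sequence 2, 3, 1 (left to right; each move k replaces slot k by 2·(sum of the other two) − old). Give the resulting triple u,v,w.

start (3,-5,2) = (f(1,0),f(0,1),f(1,1))
replace slot 2: 2·(3+2) − (-5) = 15 → (3,15,2)
replace slot 3: 2·(3+15) − 2 = 34 → (3,15,34)
replace slot 1: 2·(15+34) − 3 = 95 → (95,15,34)

95,15,34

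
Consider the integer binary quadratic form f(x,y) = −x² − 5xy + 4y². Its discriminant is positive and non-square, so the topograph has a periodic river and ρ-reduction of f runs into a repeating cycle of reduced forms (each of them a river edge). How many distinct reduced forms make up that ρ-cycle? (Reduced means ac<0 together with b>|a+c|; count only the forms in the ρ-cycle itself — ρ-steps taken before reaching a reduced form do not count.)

D = 41, ⌊√D⌋ = 6
descent: ρ → (4,5,-1)  [lands on river]
river: ρ → (-1,5,4)
river: ρ → (4,3,-2)
river: ρ → (-2,5,2)
river: ρ → (2,3,-4)
river: ρ → (-4,5,1)
river: ρ → (1,5,-4)
river: ρ → (-4,3,2)
river: ρ → (2,5,-2)
river: ρ → (-2,3,4)
ρ-cycle length = 10 (tail of 1 descent step not counted)

10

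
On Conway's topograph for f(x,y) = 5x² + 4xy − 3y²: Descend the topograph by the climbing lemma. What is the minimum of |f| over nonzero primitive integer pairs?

river: ρ → (-3,8,1)
river: ρ → (1,8,-3)
river: ρ → (-3,4,5)
river: ρ → (5,6,-2)
river: ρ → (-2,6,5)
river: ρ → (5,4,-3)
closes: descent 0, river 6
min |a| on river = 1

1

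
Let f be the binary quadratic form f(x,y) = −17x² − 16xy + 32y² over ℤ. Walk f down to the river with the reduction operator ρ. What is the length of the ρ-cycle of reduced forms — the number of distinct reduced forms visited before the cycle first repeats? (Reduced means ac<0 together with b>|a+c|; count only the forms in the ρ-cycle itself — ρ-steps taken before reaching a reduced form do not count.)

D = 2432, ⌊√D⌋ = 49
descent: ρ → (32,16,-17)  [lands on river]
river: ρ → (-17,18,31)
river: ρ → (31,44,-4)
river: ρ → (-4,44,31)
river: ρ → (31,18,-17)
river: ρ → (-17,16,32)
river: ρ → (32,48,-1)
river: ρ → (-1,48,32)
ρ-cycle length = 8 (tail of 1 descent step not counted)

8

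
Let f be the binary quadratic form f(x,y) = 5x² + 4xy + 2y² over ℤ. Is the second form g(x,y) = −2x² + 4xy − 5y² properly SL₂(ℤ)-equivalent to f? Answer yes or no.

D₁ = -24, D₂ = -24
f: flip: (5,4,2)→(2,-4,5)
f: translate: b→0 (≡-4 mod 4), so (2,-4,5)→(2,0,3)
f: reduced (well bottom): (2,0,3) with a≤c, −a<b≤a
g is negative-definite; reduce −g:
−g: translate: b→0 (≡-4 mod 4), so (2,-4,5)→(2,0,3)
−g: reduced (well bottom): (2,0,3) with a≤c, −a<b≤a
flip sign back: reduced form of g is (-2,0,-3)
reduced forms (2, 0, 3) vs (-2, 0, -3) ⇒ inequivalent

no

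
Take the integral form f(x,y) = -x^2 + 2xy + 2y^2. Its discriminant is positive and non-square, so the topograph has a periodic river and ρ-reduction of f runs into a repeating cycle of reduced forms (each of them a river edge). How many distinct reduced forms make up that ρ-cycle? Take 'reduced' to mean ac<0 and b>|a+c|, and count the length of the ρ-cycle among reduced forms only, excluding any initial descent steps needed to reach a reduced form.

D = 12, ⌊√D⌋ = 3
river: ρ → (2,2,-1)
river: ρ → (-1,2,2)
ρ-cycle length = 2 (tail of 0 descent steps not counted)

2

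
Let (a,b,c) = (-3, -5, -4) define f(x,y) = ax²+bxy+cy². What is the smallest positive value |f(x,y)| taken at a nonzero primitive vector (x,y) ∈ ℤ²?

translate: b→-1 (≡5 mod 6), so (3,5,4)→(3,-1,2)
flip: (3,-1,2)→(2,1,3)
reduced (well bottom): (2,1,3) with a≤c, −a<b≤a
well minimum |f| = |-2| = 2 (negative-definite)

2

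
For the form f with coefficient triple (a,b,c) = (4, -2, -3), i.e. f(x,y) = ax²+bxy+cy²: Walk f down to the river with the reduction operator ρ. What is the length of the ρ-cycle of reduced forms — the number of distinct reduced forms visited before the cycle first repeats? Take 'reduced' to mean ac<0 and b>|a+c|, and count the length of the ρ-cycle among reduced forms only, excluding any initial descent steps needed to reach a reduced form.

D = 52, ⌊√D⌋ = 7
descent: ρ → (-3,2,4)  [lands on river]
river: ρ → (4,6,-1)
river: ρ → (-1,6,4)
river: ρ → (4,2,-3)
river: ρ → (-3,4,3)
river: ρ → (3,2,-4)
river: ρ → (-4,6,1)
river: ρ → (1,6,-4)
river: ρ → (-4,2,3)
river: ρ → (3,4,-3)
ρ-cycle length = 10 (tail of 1 descent step not counted)

10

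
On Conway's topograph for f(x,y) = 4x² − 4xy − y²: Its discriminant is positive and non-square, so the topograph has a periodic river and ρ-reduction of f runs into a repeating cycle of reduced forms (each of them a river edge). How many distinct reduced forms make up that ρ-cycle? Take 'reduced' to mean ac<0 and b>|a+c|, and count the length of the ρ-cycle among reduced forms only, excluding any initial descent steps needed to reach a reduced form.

D = 32, ⌊√D⌋ = 5
descent: ρ → (-1,4,4)  [lands on river]
river: ρ → (4,4,-1)
ρ-cycle length = 2 (tail of 1 descent step not counted)

2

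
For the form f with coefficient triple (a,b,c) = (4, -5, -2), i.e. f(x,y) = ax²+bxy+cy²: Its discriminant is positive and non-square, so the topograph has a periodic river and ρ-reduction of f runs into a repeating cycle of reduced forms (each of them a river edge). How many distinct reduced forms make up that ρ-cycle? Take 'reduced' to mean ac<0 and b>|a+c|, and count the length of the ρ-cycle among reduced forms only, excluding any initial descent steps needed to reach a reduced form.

D = 57, ⌊√D⌋ = 7
descent: ρ → (-2,5,4)  [lands on river]
river: ρ → (4,3,-3)
river: ρ → (-3,3,4)
river: ρ → (4,5,-2)
river: ρ → (-2,7,1)
river: ρ → (1,7,-2)
ρ-cycle length = 6 (tail of 1 descent step not counted)

6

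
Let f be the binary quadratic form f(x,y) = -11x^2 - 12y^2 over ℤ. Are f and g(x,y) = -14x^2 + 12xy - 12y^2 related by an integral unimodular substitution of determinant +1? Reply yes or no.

D₁ = -528, D₂ = -528
f is negative-definite; reduce −f:
−f: reduced (well bottom): (11,0,12) with a≤c, −a<b≤a
flip sign back: reduced form of f is (-11,0,-12)
g is negative-definite; reduce −g:
−g: flip: (14,-12,12)→(12,12,14)
−g: reduced (well bottom): (12,12,14) with a≤c, −a<b≤a
flip sign back: reduced form of g is (-12,-12,-14)
reduced forms (-11, 0, -12) vs (-12, -12, -14) ⇒ inequivalent

no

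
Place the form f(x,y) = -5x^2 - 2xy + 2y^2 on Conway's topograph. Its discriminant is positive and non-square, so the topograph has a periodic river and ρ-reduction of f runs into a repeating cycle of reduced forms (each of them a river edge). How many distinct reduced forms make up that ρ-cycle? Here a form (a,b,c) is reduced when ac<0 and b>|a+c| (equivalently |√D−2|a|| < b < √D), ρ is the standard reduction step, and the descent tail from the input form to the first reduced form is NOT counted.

D = 44, ⌊√D⌋ = 6
descent: ρ → (2,6,-1)  [lands on river]
river: ρ → (-1,6,2)
ρ-cycle length = 2 (tail of 1 descent step not counted)

2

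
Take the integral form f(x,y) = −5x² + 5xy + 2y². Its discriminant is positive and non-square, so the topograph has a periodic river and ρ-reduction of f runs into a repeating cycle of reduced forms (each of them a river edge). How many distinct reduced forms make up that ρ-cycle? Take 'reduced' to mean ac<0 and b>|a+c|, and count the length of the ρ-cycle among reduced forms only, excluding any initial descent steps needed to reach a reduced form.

D = 65, ⌊√D⌋ = 8
river: ρ → (2,7,-2)
river: ρ → (-2,5,5)
river: ρ → (5,5,-2)
river: ρ → (-2,7,2)
river: ρ → (2,5,-5)
river: ρ → (-5,5,2)
ρ-cycle length = 6 (tail of 0 descent steps not counted)

6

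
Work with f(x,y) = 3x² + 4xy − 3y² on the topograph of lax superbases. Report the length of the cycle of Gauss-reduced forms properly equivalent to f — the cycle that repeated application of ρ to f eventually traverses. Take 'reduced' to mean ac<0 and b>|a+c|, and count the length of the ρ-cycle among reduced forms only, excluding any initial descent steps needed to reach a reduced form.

D = 52, ⌊√D⌋ = 7
river: ρ → (-3,2,4)
river: ρ → (4,6,-1)
river: ρ → (-1,6,4)
river: ρ → (4,2,-3)
river: ρ → (-3,4,3)
river: ρ → (3,2,-4)
river: ρ → (-4,6,1)
river: ρ → (1,6,-4)
river: ρ → (-4,2,3)
river: ρ → (3,4,-3)
ρ-cycle length = 10 (tail of 0 descent steps not counted)

10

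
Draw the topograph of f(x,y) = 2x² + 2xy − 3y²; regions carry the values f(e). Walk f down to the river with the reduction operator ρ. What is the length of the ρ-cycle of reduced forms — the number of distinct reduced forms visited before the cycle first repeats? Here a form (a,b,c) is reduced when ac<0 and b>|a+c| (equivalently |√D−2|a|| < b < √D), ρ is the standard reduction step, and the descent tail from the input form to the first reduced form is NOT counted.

D = 28, ⌊√D⌋ = 5
river: ρ → (-3,4,1)
river: ρ → (1,4,-3)
river: ρ → (-3,2,2)
river: ρ → (2,2,-3)
ρ-cycle length = 4 (tail of 0 descent steps not counted)

4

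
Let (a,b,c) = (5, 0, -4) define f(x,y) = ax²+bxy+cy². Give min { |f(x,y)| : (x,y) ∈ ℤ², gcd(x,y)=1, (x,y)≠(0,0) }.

descent: ρ → (-4,8,1)  [lands on river]
river: ρ → (1,8,-4)
closes: descent 1, river 2
min |a| on river = 1

1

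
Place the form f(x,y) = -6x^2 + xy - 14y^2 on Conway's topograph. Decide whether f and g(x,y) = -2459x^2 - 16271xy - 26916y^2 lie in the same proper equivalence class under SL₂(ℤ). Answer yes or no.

D₁ = -335, D₂ = -335
f is negative-definite; reduce −f:
−f: reduced (well bottom): (6,-1,14) with a≤c, −a<b≤a
flip sign back: reduced form of f is (-6,1,-14)
g is negative-definite; reduce −g:
−g: translate: b→1517 (≡16271 mod 4918), so (2459,16271,26916)→(2459,1517,234)
−g: flip: (2459,1517,234)→(234,-1517,2459)
−g: translate: b→-113 (≡-1517 mod 468), so (234,-1517,2459)→(234,-113,14)
−g: flip: (234,-113,14)→(14,113,234)
−g: translate: b→1 (≡113 mod 28), so (14,113,234)→(14,1,6)
−g: flip: (14,1,6)→(6,-1,14)
−g: reduced (well bottom): (6,-1,14) with a≤c, −a<b≤a
flip sign back: reduced form of g is (-6,1,-14)
reduced forms (-6, 1, -14) vs (-6, 1, -14) ⇒ equivalent

yes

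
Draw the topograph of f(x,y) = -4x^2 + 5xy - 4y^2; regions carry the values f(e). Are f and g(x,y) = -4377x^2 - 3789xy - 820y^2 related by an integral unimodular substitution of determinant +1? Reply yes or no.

D₁ = -39, D₂ = -39
f is negative-definite; reduce −f:
−f: translate: b→3 (≡-5 mod 8), so (4,-5,4)→(4,3,3)
−f: flip: (4,3,3)→(3,-3,4)
−f: translate: b→3 (≡-3 mod 6), so (3,-3,4)→(3,3,4)
−f: reduced (well bottom): (3,3,4) with a≤c, −a<b≤a
flip sign back: reduced form of f is (-3,-3,-4)
g is negative-definite; reduce −g:
−g: flip: (4377,3789,820)→(820,-3789,4377)
−g: translate: b→-509 (≡-3789 mod 1640), so (820,-3789,4377)→(820,-509,79)
−g: flip: (820,-509,79)→(79,509,820)
−g: translate: b→35 (≡509 mod 158), so (79,509,820)→(79,35,4)
−g: flip: (79,35,4)→(4,-35,79)
−g: translate: b→-3 (≡-35 mod 8), so (4,-35,79)→(4,-3,3)
−g: flip: (4,-3,3)→(3,3,4)
−g: reduced (well bottom): (3,3,4) with a≤c, −a<b≤a
flip sign back: reduced form of g is (-3,-3,-4)
reduced forms (-3, -3, -4) vs (-3, -3, -4) ⇒ equivalent

yes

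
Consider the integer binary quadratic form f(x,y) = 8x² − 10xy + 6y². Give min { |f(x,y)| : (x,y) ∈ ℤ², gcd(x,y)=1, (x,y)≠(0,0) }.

translate: b→6 (≡-10 mod 16), so (8,-10,6)→(8,6,4)
flip: (8,6,4)→(4,-6,8)
translate: b→2 (≡-6 mod 8), so (4,-6,8)→(4,2,6)
reduced (well bottom): (4,2,6) with a≤c, −a<b≤a
well minimum = a = 4

4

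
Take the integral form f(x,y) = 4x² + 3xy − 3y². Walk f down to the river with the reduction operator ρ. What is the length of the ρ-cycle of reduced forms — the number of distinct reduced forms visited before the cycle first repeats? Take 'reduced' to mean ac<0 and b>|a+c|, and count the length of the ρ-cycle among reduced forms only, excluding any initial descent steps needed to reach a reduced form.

D = 57, ⌊√D⌋ = 7
river: ρ → (-3,3,4)
river: ρ → (4,5,-2)
river: ρ → (-2,7,1)
river: ρ → (1,7,-2)
river: ρ → (-2,5,4)
river: ρ → (4,3,-3)
ρ-cycle length = 6 (tail of 0 descent steps not counted)

6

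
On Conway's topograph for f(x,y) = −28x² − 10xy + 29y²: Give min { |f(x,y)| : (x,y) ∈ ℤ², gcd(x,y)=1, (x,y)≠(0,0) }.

descent: ρ → (29,10,-28)  [lands on river]
river: ρ → (-28,46,11)
river: ρ → (11,42,-36)
river: ρ → (-36,30,17)
river: ρ → (17,38,-28)
river: ρ → (-28,18,27)
river: ρ → (27,36,-19)
river: ρ → (-19,40,23)
river: ρ → (23,52,-7)
river: ρ → (-7,46,44)
river: ρ → (44,42,-9)
river: ρ → (-9,48,29)
closes: descent 1, river 12
min |a| on river = 7

7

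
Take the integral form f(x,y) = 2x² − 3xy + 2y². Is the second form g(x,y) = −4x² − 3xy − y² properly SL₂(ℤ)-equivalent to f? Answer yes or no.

D₁ = -7, D₂ = -7
f: translate: b→1 (≡-3 mod 4), so (2,-3,2)→(2,1,1)
f: flip: (2,1,1)→(1,-1,2)
f: translate: b→1 (≡-1 mod 2), so (1,-1,2)→(1,1,2)
f: reduced (well bottom): (1,1,2) with a≤c, −a<b≤a
g is negative-definite; reduce −g:
−g: flip: (4,3,1)→(1,-3,4)
−g: translate: b→1 (≡-3 mod 2), so (1,-3,4)→(1,1,2)
−g: reduced (well bottom): (1,1,2) with a≤c, −a<b≤a
flip sign back: reduced form of g is (-1,-1,-2)
reduced forms (1, 1, 2) vs (-1, -1, -2) ⇒ inequivalent

no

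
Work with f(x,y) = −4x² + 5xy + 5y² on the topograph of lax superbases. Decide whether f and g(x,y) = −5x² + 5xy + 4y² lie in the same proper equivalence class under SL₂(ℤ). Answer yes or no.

D₁ = 105, D₂ = 105
river cycle of f (length 6): (5, 5, -4), (-4, 3, 6), (6, 9, -1), (-1, 9, 6), (6, 3, -4), (-4, 5, 5)
river cycle of g (length 6): (4, 3, -6), (-6, 9, 1), (1, 9, -6), (-6, 3, 4), (4, 5, -5), (-5, 5, 4)
cycles differ ⇒ inequivalent

no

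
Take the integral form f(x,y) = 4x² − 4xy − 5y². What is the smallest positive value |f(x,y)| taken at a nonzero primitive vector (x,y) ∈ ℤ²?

descent: ρ → (-5,4,4)  [lands on river]
river: ρ → (4,4,-5)
river: ρ → (-5,6,3)
river: ρ → (3,6,-5)
closes: descent 1, river 4
min |a| on river = 3

3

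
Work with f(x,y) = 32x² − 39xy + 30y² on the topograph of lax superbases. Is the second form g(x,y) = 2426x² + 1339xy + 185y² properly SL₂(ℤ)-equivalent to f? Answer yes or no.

D₁ = -2319, D₂ = -2319
f: translate: b→25 (≡-39 mod 64), so (32,-39,30)→(32,25,23)
f: flip: (32,25,23)→(23,-25,32)
f: translate: b→21 (≡-25 mod 46), so (23,-25,32)→(23,21,30)
f: reduced (well bottom): (23,21,30) with a≤c, −a<b≤a
g: flip: (2426,1339,185)→(185,-1339,2426)
g: translate: b→141 (≡-1339 mod 370), so (185,-1339,2426)→(185,141,30)
g: flip: (185,141,30)→(30,-141,185)
g: translate: b→-21 (≡-141 mod 60), so (30,-141,185)→(30,-21,23)
g: flip: (30,-21,23)→(23,21,30)
g: reduced (well bottom): (23,21,30) with a≤c, −a<b≤a
reduced forms (23, 21, 30) vs (23, 21, 30) ⇒ equivalent

yes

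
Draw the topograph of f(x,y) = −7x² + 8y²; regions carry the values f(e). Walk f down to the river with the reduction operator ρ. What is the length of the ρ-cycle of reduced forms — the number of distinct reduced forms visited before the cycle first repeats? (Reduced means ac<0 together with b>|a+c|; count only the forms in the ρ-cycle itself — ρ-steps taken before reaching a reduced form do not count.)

D = 224, ⌊√D⌋ = 14
descent: ρ → (8,0,-7)
descent: ρ → (-7,14,1)  [lands on river]
river: ρ → (1,14,-7)
ρ-cycle length = 2 (tail of 2 descent steps not counted)

2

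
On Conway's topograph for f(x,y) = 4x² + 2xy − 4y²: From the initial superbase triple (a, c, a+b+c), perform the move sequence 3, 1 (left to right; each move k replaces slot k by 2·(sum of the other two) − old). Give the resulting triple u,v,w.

start (4,-4,2) = (f(1,0),f(0,1),f(1,1))
replace slot 3: 2·(4+(-4)) − 2 = -2 → (4,-4,-2)
replace slot 1: 2·((-4)+(-2)) − 4 = -16 → (-16,-4,-2)

-16,-4,-2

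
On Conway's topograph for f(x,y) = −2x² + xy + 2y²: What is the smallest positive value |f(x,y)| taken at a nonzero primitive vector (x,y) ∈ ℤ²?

river: ρ → (2,3,-1)
river: ρ → (-1,3,2)
river: ρ → (2,1,-2)
river: ρ → (-2,3,1)
river: ρ → (1,3,-2)
river: ρ → (-2,1,2)
closes: descent 0, river 6
min |a| on river = 1

1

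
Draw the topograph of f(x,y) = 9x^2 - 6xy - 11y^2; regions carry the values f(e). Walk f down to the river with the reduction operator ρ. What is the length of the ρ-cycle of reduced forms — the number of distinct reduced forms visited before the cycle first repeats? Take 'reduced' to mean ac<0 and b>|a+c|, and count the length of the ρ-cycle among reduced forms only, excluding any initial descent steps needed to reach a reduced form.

D = 432, ⌊√D⌋ = 20
descent: ρ → (-11,6,9)  [lands on river]
river: ρ → (9,12,-8)
river: ρ → (-8,20,1)
river: ρ → (1,20,-8)
river: ρ → (-8,12,9)
river: ρ → (9,6,-11)
river: ρ → (-11,16,4)
river: ρ → (4,16,-11)
ρ-cycle length = 8 (tail of 1 descent step not counted)

8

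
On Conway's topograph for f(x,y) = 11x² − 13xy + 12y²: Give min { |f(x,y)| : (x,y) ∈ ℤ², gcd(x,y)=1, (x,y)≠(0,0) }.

translate: b→9 (≡-13 mod 22), so (11,-13,12)→(11,9,10)
flip: (11,9,10)→(10,-9,11)
reduced (well bottom): (10,-9,11) with a≤c, −a<b≤a
well minimum = a = 10

10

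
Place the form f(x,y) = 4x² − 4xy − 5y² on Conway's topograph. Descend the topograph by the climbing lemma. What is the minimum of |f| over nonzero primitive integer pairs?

descent: ρ → (-5,4,4)  [lands on river]
river: ρ → (4,4,-5)
river: ρ → (-5,6,3)
river: ρ → (3,6,-5)
closes: descent 1, river 4
min |a| on river = 3

3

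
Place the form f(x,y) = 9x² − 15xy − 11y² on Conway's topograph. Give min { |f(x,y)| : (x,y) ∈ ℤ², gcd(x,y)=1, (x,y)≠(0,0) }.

descent: ρ → (-11,15,9)  [lands on river]
river: ρ → (9,21,-5)
river: ρ → (-5,19,13)
river: ρ → (13,7,-11)
closes: descent 1, river 4
min |a| on river = 5

5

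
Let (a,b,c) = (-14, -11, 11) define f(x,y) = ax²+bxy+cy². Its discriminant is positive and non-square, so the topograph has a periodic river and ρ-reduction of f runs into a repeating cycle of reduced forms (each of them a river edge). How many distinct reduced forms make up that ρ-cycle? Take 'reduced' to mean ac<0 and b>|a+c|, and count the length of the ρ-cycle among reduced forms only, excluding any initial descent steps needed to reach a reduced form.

D = 737, ⌊√D⌋ = 27
descent: ρ → (11,11,-14)  [lands on river]
river: ρ → (-14,17,8)
river: ρ → (8,15,-16)
river: ρ → (-16,17,7)
river: ρ → (7,25,-4)
river: ρ → (-4,23,13)
river: ρ → (13,3,-14)
river: ρ → (-14,25,2)
river: ρ → (2,27,-1)
river: ρ → (-1,27,2)
river: ρ → (2,25,-14)
river: ρ → (-14,3,13)
river: ρ → (13,23,-4)
river: ρ → (-4,25,7)
river: ρ → (7,17,-16)
river: ρ → (-16,15,8)
river: ρ → (8,17,-14)
river: ρ → (-14,11,11)
ρ-cycle length = 18 (tail of 1 descent step not counted)

18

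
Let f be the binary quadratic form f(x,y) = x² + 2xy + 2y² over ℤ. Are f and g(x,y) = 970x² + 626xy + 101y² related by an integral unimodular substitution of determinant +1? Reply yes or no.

D₁ = -4, D₂ = -4
f: translate: b→0 (≡2 mod 2), so (1,2,2)→(1,0,1)
f: reduced (well bottom): (1,0,1) with a≤c, −a<b≤a
g: flip: (970,626,101)→(101,-626,970)
g: translate: b→-20 (≡-626 mod 202), so (101,-626,970)→(101,-20,1)
g: flip: (101,-20,1)→(1,20,101)
g: translate: b→0 (≡20 mod 2), so (1,20,101)→(1,0,1)
g: reduced (well bottom): (1,0,1) with a≤c, −a<b≤a
reduced forms (1, 0, 1) vs (1, 0, 1) ⇒ equivalent

yes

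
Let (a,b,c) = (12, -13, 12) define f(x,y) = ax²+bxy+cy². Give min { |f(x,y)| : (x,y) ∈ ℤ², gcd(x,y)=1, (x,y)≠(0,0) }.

translate: b→11 (≡-13 mod 24), so (12,-13,12)→(12,11,11)
flip: (12,11,11)→(11,-11,12)
translate: b→11 (≡-11 mod 22), so (11,-11,12)→(11,11,12)
reduced (well bottom): (11,11,12) with a≤c, −a<b≤a
well minimum = a = 11

11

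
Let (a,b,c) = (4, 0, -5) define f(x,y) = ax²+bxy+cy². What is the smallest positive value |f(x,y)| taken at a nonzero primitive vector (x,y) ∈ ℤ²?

descent: ρ → (-5,0,4)
descent: ρ → (4,8,-1)  [lands on river]
river: ρ → (-1,8,4)
closes: descent 2, river 2
min |a| on river = 1

1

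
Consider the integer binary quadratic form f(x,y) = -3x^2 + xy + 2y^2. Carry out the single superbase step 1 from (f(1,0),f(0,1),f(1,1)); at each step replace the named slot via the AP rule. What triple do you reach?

start (-3,2,0) = (f(1,0),f(0,1),f(1,1))
replace slot 1: 2·(2+0) − (-3) = 7 → (7,2,0)

7,2,0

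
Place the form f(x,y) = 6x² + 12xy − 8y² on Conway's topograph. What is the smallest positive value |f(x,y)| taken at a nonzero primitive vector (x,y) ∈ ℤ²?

river: ρ → (-8,4,10)
river: ρ → (10,16,-2)
river: ρ → (-2,16,10)
river: ρ → (10,4,-8)
river: ρ → (-8,12,6)
river: ρ → (6,12,-8)
closes: descent 0, river 6
min |a| on river = 2

2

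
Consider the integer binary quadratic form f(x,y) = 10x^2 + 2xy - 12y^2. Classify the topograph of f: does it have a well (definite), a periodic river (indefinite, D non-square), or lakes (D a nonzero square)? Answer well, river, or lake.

D = b²−4ac = 2² − 4·10·(-12) = 484
D = 22² is a perfect square ⇒ form factors over ℤ ⇒ lakes

lake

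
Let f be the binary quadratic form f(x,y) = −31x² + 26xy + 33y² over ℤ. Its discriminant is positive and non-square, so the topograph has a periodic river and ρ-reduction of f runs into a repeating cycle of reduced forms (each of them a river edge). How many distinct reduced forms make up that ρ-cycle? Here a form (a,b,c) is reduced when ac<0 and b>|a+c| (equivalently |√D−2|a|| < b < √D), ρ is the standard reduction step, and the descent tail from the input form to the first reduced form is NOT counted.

D = 4768, ⌊√D⌋ = 69
river: ρ → (33,40,-24)
river: ρ → (-24,56,17)
river: ρ → (17,46,-39)
river: ρ → (-39,32,24)
river: ρ → (24,64,-7)
river: ρ → (-7,62,33)
river: ρ → (33,4,-36)
river: ρ → (-36,68,1)
river: ρ → (1,68,-36)
river: ρ → (-36,4,33)
river: ρ → (33,62,-7)
river: ρ → (-7,64,24)
river: ρ → (24,32,-39)
river: ρ → (-39,46,17)
river: ρ → (17,56,-24)
river: ρ → (-24,40,33)
river: ρ → (33,26,-31)
river: ρ → (-31,36,28)
river: ρ → (28,20,-39)
river: ρ → (-39,58,9)
river: ρ → (9,68,-4)
river: ρ → (-4,68,9)
river: ρ → (9,58,-39)
river: ρ → (-39,20,28)
river: ρ → (28,36,-31)
river: ρ → (-31,26,33)
ρ-cycle length = 26 (tail of 0 descent steps not counted)

26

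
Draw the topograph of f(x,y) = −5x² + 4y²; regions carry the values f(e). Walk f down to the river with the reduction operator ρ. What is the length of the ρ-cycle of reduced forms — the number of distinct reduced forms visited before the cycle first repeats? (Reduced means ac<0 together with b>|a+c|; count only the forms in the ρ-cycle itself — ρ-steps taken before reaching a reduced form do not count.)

D = 80, ⌊√D⌋ = 8
descent: ρ → (4,8,-1)  [lands on river]
river: ρ → (-1,8,4)
ρ-cycle length = 2 (tail of 1 descent step not counted)

2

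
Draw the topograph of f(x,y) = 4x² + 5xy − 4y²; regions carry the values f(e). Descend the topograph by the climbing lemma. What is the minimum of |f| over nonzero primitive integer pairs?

river: ρ → (-4,3,5)
river: ρ → (5,7,-2)
river: ρ → (-2,9,1)
river: ρ → (1,9,-2)
river: ρ → (-2,7,5)
river: ρ → (5,3,-4)
river: ρ → (-4,5,4)
river: ρ → (4,3,-5)
river: ρ → (-5,7,2)
river: ρ → (2,9,-1)
river: ρ → (-1,9,2)
river: ρ → (2,7,-5)
river: ρ → (-5,3,4)
river: ρ → (4,5,-4)
closes: descent 0, river 14
min |a| on river = 1

1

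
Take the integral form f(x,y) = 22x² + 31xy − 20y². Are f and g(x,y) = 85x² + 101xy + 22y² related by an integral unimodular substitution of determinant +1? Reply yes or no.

D₁ = 2721, D₂ = 2721
river cycle of f (length 58): (-20, 49, 4), (4, 47, -32), (-32, 17, 19), (19, 21, -30), (-30, 39, 10), (10, 41, -26), (-26, 11, 25), (25, 39, -12), (-12, 33, 34), (34, 35, -11), … (48 more)
river cycle of g (length 58): (22, 31, -20), (-20, 49, 4), (4, 47, -32), (-32, 17, 19), (19, 21, -30), (-30, 39, 10), (10, 41, -26), (-26, 11, 25), (25, 39, -12), (-12, 33, 34), … (48 more)
cycles coincide ⇒ equivalent

yes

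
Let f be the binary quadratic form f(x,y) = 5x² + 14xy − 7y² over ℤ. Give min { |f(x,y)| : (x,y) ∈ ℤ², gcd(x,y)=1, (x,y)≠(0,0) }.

river: ρ → (-7,14,5)
river: ρ → (5,16,-4)
river: ρ → (-4,16,5)
river: ρ → (5,14,-7)
closes: descent 0, river 4
min |a| on river = 4

4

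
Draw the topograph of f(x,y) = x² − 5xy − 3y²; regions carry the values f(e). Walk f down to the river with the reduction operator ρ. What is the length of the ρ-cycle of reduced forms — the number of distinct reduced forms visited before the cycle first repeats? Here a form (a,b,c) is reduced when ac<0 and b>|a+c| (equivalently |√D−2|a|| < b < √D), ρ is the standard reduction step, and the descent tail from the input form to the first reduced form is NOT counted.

D = 37, ⌊√D⌋ = 6
descent: ρ → (-3,5,1)  [lands on river]
river: ρ → (1,5,-3)
river: ρ → (-3,1,3)
river: ρ → (3,5,-1)
river: ρ → (-1,5,3)
river: ρ → (3,1,-3)
ρ-cycle length = 6 (tail of 1 descent step not counted)

6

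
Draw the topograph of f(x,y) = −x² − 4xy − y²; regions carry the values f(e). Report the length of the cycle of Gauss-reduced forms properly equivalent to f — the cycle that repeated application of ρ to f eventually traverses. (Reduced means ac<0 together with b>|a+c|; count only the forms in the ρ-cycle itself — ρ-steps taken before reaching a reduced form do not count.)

D = 12, ⌊√D⌋ = 3
descent: ρ → (-1,2,2)  [lands on river]
river: ρ → (2,2,-1)
ρ-cycle length = 2 (tail of 1 descent step not counted)

2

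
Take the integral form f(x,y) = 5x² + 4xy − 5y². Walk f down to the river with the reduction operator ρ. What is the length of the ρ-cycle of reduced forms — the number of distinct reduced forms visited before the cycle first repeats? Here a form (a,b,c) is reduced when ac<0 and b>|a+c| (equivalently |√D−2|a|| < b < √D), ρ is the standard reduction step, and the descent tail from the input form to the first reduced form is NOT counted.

D = 116, ⌊√D⌋ = 10
river: ρ → (-5,6,4)
river: ρ → (4,10,-1)
river: ρ → (-1,10,4)
river: ρ → (4,6,-5)
river: ρ → (-5,4,5)
river: ρ → (5,6,-4)
river: ρ → (-4,10,1)
river: ρ → (1,10,-4)
river: ρ → (-4,6,5)
river: ρ → (5,4,-5)
ρ-cycle length = 10 (tail of 0 descent steps not counted)

10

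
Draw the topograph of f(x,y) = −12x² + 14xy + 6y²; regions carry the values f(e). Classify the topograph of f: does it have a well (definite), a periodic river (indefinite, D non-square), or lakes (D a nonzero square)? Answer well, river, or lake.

D = b²−4ac = 14² − 4·(-12)·6 = 484
D = 22² is a perfect square ⇒ form factors over ℤ ⇒ lakes

lake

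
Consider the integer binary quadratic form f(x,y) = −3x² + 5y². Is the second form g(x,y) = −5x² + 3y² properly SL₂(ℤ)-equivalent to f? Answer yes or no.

D₁ = 60, D₂ = 60
river cycle of f (length 2): (-3, 6, 2), (2, 6, -3)
river cycle of g (length 2): (3, 6, -2), (-2, 6, 3)
cycles differ ⇒ inequivalent

no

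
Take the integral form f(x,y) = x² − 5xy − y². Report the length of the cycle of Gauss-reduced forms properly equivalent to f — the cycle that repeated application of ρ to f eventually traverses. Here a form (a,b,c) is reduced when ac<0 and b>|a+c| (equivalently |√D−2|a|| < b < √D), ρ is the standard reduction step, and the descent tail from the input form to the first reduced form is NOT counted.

D = 29, ⌊√D⌋ = 5
descent: ρ → (-1,5,1)  [lands on river]
river: ρ → (1,5,-1)
ρ-cycle length = 2 (tail of 1 descent step not counted)

2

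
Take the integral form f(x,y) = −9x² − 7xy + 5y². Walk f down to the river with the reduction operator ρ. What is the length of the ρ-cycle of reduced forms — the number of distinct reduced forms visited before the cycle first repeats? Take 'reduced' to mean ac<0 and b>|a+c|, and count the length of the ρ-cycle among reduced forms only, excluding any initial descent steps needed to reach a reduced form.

D = 229, ⌊√D⌋ = 15
descent: ρ → (5,7,-9)  [lands on river]
river: ρ → (-9,11,3)
river: ρ → (3,13,-5)
river: ρ → (-5,7,9)
river: ρ → (9,11,-3)
river: ρ → (-3,13,5)
ρ-cycle length = 6 (tail of 1 descent step not counted)

6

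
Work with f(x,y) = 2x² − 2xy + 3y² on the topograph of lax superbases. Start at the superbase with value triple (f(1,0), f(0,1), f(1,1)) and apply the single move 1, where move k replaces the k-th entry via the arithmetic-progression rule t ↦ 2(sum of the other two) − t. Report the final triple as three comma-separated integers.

start (2,3,3) = (f(1,0),f(0,1),f(1,1))
replace slot 1: 2·(3+3) − 2 = 10 → (10,3,3)

10,3,3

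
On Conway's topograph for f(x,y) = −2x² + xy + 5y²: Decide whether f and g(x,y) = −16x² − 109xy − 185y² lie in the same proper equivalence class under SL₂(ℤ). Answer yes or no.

D₁ = 41, D₂ = 41
river cycle of f (length 10): (-2, 5, 2), (2, 3, -4), (-4, 5, 1), (1, 5, -4), (-4, 3, 2), (2, 5, -2), (-2, 3, 4), (4, 5, -1), (-1, 5, 4), (4, 3, -2)
river cycle of g (length 10): (-2, 5, 2), (2, 3, -4), (-4, 5, 1), (1, 5, -4), (-4, 3, 2), (2, 5, -2), (-2, 3, 4), (4, 5, -1), (-1, 5, 4), (4, 3, -2)
cycles coincide ⇒ equivalent

yes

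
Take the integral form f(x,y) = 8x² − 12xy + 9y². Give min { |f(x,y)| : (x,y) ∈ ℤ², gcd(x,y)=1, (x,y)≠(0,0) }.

translate: b→4 (≡-12 mod 16), so (8,-12,9)→(8,4,5)
flip: (8,4,5)→(5,-4,8)
reduced (well bottom): (5,-4,8) with a≤c, −a<b≤a
well minimum = a = 5

5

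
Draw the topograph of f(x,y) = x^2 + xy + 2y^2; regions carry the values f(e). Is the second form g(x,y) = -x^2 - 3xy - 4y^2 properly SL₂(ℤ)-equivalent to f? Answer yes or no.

D₁ = -7, D₂ = -7
f: reduced (well bottom): (1,1,2) with a≤c, −a<b≤a
g is negative-definite; reduce −g:
−g: translate: b→1 (≡3 mod 2), so (1,3,4)→(1,1,2)
−g: reduced (well bottom): (1,1,2) with a≤c, −a<b≤a
flip sign back: reduced form of g is (-1,-1,-2)
reduced forms (1, 1, 2) vs (-1, -1, -2) ⇒ inequivalent

no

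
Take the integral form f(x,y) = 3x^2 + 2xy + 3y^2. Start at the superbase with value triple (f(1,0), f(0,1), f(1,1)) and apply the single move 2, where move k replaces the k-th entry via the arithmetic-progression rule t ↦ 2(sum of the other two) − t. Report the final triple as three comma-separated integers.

start (3,3,8) = (f(1,0),f(0,1),f(1,1))
replace slot 2: 2·(3+8) − 3 = 19 → (3,19,8)

3,19,8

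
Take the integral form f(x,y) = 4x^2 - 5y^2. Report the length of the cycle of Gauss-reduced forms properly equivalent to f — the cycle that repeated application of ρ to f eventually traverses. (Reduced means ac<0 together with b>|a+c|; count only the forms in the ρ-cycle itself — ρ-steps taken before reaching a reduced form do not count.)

D = 80, ⌊√D⌋ = 8
descent: ρ → (-5,0,4)
descent: ρ → (4,8,-1)  [lands on river]
river: ρ → (-1,8,4)
ρ-cycle length = 2 (tail of 2 descent steps not counted)

2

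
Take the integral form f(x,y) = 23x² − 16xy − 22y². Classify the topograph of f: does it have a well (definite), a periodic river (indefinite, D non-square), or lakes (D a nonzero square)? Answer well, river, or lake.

D = b²−4ac = (-16)² − 4·23·(-22) = 2280
D > 0 non-square ⇒ indefinite ⇒ periodic river

river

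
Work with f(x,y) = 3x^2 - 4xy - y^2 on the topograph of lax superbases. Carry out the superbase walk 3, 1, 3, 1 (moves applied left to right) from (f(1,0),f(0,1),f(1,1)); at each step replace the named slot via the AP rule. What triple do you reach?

start (3,-1,-2) = (f(1,0),f(0,1),f(1,1))
replace slot 3: 2·(3+(-1)) − (-2) = 6 → (3,-1,6)
replace slot 1: 2·((-1)+6) − 3 = 7 → (7,-1,6)
replace slot 3: 2·(7+(-1)) − 6 = 6 → (7,-1,6)
replace slot 1: 2·((-1)+6) − 7 = 3 → (3,-1,6)

3,-1,6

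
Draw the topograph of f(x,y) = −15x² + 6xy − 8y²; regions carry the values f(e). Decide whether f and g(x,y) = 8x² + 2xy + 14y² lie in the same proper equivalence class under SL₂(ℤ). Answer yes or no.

D₁ = -444, D₂ = -444
f is negative-definite; reduce −f:
−f: flip: (15,-6,8)→(8,6,15)
−f: reduced (well bottom): (8,6,15) with a≤c, −a<b≤a
flip sign back: reduced form of f is (-8,-6,-15)
g: reduced (well bottom): (8,2,14) with a≤c, −a<b≤a
reduced forms (-8, -6, -15) vs (8, 2, 14) ⇒ inequivalent

no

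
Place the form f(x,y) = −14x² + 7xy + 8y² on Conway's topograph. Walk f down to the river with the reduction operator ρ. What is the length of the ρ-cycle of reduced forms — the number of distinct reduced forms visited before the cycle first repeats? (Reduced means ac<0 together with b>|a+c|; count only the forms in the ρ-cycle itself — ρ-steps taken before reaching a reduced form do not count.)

D = 497, ⌊√D⌋ = 22
river: ρ → (8,9,-13)
river: ρ → (-13,17,4)
river: ρ → (4,15,-17)
river: ρ → (-17,19,2)
river: ρ → (2,21,-7)
river: ρ → (-7,21,2)
river: ρ → (2,19,-17)
river: ρ → (-17,15,4)
river: ρ → (4,17,-13)
river: ρ → (-13,9,8)
river: ρ → (8,7,-14)
river: ρ → (-14,21,1)
river: ρ → (1,21,-14)
river: ρ → (-14,7,8)
ρ-cycle length = 14 (tail of 0 descent steps not counted)

14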